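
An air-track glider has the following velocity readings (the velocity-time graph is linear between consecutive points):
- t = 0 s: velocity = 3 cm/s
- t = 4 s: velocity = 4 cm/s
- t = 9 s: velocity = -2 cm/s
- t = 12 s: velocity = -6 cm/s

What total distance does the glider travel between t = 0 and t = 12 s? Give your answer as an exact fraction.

103/3 cm

Distance (not displacement) is the total path length: add the absolute areas under v-t.
0–4 s: |½(3 + 4)(4)| = 14 cm
4–9 s: v = 0 at t = 22/3 s; triangle areas 20/3 + 5/3 = 25/3 cm
9–12 s: |½(-2 + -6)(3)| = 12 cm
Total distance = 103/3 cm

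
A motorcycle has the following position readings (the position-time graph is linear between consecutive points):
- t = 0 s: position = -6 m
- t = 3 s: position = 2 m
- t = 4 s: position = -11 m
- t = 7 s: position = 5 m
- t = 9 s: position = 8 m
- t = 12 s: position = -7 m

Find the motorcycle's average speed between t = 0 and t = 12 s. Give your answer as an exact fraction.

Average speed = (total path length)/(elapsed time); on a piecewise-linear x-t graph the path length is Σ|Δx|.
0–3 s: |Δx| = |2 − -6| = 8 m
3–4 s: |Δx| = |-11 − 2| = 13 m
4–7 s: |Δx| = |5 − -11| = 16 m
7–9 s: |Δx| = |8 − 5| = 3 m
9–12 s: |Δx| = |-7 − 8| = 15 m
Total path = 55 m; average speed = 55/12 = 55/12 m/s.

55/12 m/s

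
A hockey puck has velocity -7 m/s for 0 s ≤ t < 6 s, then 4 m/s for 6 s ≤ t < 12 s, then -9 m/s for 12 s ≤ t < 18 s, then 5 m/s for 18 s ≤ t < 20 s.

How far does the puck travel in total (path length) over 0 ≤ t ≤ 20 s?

130 m

Distance (not displacement) is the total path length: add the absolute areas under v-t.
0–6 s: |-7| × 6 = 42 m
6–12 s: |4| × 6 = 24 m
12–18 s: |-9| × 6 = 54 m
18–20 s: |5| × 2 = 10 m
Total distance = 130 m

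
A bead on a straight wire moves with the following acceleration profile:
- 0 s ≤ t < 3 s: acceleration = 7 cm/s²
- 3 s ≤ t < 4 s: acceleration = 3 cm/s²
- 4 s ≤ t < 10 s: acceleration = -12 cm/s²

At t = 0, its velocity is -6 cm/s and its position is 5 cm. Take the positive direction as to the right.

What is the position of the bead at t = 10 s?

On each constant-a segment, Δv = aΔt and Δx = v₀Δt + ½aΔt²; chain segment to segment.
0–3 s: v starts -6 cm/s; Δx = -6·3 + ½·7·3² = 13.5 cm; v ends 15 cm/s.
3–4 s: v starts 15 cm/s; Δx = 15·1 + ½·3·1² = 16.5 cm; v ends 18 cm/s.
4–10 s: v starts 18 cm/s; Δx = 18·6 + ½·-12·6² = -108 cm; v ends -54 cm/s.
x(10) = 5 + Σ Δx = -73 cm.

-73 cm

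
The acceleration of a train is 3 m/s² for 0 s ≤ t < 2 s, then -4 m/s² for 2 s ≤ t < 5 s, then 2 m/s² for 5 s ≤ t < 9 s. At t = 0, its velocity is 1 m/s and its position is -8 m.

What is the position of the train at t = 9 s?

On each constant-a segment, Δv = aΔt and Δx = v₀Δt + ½aΔt²; chain segment to segment.
0–2 s: v starts 1 m/s; Δx = 1·2 + ½·3·2² = 8 m; v ends 7 m/s.
2–5 s: v starts 7 m/s; Δx = 7·3 + ½·-4·3² = 3 m; v ends -5 m/s.
5–9 s: v starts -5 m/s; Δx = -5·4 + ½·2·4² = -4 m; v ends 3 m/s.
x(9) = -8 + Σ Δx = -1 m.

-1 m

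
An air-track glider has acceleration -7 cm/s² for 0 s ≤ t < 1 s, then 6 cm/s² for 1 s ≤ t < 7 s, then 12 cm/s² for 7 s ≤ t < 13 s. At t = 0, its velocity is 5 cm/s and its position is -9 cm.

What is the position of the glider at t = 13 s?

508.5 cm

On each constant-a segment, Δv = aΔt and Δx = v₀Δt + ½aΔt²; chain segment to segment.
0–1 s: v starts 5 cm/s; Δx = 5·1 + ½·-7·1² = 1.5 cm; v ends -2 cm/s.
1–7 s: v starts -2 cm/s; Δx = -2·6 + ½·6·6² = 96 cm; v ends 34 cm/s.
7–13 s: v starts 34 cm/s; Δx = 34·6 + ½·12·6² = 420 cm; v ends 106 cm/s.
x(13) = -9 + Σ Δx = 508.5 cm.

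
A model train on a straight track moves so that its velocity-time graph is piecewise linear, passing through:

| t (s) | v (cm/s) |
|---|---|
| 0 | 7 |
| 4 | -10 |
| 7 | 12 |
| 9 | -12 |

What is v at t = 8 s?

On 7–9 s the graph is linear from 12 to -12 cm/s: v(8) = 12 + (-12 − 12)·(8 − 7)/(9 − 7) = 0 cm/s.

0 cm/s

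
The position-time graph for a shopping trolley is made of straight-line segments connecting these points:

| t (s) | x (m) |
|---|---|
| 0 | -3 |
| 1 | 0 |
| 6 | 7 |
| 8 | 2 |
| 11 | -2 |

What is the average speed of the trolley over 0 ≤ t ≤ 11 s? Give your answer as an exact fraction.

Average speed = (total path length)/(elapsed time); on a piecewise-linear x-t graph the path length is Σ|Δx|.
0–1 s: |Δx| = |0 − -3| = 3 m
1–6 s: |Δx| = |7 − 0| = 7 m
6–8 s: |Δx| = |2 − 7| = 5 m
8–11 s: |Δx| = |-2 − 2| = 4 m
Total path = 19 m; average speed = 19/11 = 19/11 m/s.

19/11 m/s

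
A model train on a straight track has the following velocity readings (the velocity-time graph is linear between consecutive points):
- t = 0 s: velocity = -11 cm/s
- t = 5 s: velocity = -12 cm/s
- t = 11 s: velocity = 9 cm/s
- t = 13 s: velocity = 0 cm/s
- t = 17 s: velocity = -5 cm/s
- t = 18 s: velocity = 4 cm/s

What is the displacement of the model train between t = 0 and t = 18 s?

-68 cm

Net displacement equals the area under the velocity-time graph (areas below the axis count negative).
0–5 s: ½(-11 + -12)(5) = -57.5 cm
5–11 s: ½(-12 + 9)(6) = -9 cm
11–13 s: ½(9 + 0)(2) = 9 cm
13–17 s: ½(0 + -5)(4) = -10 cm
17–18 s: ½(-5 + 4)(1) = -0.5 cm
Net displacement = -68 cm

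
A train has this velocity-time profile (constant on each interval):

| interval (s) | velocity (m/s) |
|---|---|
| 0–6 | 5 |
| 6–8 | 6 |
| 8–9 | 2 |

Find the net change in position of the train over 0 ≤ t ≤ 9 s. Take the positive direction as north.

Displacement is the signed area under the v-t curve.
0–6 s: 5 × 6 = 30 m
6–8 s: 6 × 2 = 12 m
8–9 s: 2 × 1 = 2 m
Net displacement = 44 m

44 m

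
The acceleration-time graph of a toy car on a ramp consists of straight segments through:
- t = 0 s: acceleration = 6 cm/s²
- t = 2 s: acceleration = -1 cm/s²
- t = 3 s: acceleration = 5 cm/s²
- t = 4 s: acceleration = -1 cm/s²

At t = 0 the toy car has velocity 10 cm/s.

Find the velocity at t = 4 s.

19 cm/s

Δv equals the area under the a-t graph; then v = v₀ + Δv.
0–2 s: ½(6 + -1)(2) = 5 cm/s
2–3 s: ½(-1 + 5)(1) = 2 cm/s
3–4 s: ½(5 + -1)(1) = 2 cm/s
Δv = 9 cm/s, so v(4) = 10 + (9) = 19 cm/s.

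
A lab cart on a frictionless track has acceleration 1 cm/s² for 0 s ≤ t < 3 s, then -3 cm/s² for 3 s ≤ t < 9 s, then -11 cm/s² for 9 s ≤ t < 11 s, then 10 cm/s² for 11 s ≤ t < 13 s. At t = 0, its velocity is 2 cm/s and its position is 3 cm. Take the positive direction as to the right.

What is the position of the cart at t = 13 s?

On each constant-a segment, Δv = aΔt and Δx = v₀Δt + ½aΔt²; chain segment to segment.
0–3 s: v starts 2 cm/s; Δx = 2·3 + ½·1·3² = 10.5 cm; v ends 5 cm/s.
3–9 s: v starts 5 cm/s; Δx = 5·6 + ½·-3·6² = -24 cm; v ends -13 cm/s.
9–11 s: v starts -13 cm/s; Δx = -13·2 + ½·-11·2² = -48 cm; v ends -35 cm/s.
11–13 s: v starts -35 cm/s; Δx = -35·2 + ½·10·2² = -50 cm; v ends -15 cm/s.
x(13) = 3 + Σ Δx = -108.5 cm.

-108.5 cm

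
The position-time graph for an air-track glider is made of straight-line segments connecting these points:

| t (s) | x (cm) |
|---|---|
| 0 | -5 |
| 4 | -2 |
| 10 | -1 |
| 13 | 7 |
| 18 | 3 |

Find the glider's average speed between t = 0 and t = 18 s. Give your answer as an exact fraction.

Average speed = (total path length)/(elapsed time); on a piecewise-linear x-t graph the path length is Σ|Δx|.
0–4 s: |Δx| = |-2 − -5| = 3 cm
4–10 s: |Δx| = |-1 − -2| = 1 cm
10–13 s: |Δx| = |7 − -1| = 8 cm
13–18 s: |Δx| = |3 − 7| = 4 cm
Total path = 16 cm; average speed = 16/18 = 8/9 cm/s.

8/9 cm/s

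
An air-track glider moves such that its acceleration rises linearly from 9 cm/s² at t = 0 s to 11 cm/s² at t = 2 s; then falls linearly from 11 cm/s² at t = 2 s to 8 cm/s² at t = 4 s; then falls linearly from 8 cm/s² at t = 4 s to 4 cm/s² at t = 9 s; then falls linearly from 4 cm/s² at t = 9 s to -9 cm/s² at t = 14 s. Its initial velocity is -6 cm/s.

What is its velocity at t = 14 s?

Δv equals the area under the a-t graph; then v = v₀ + Δv.
0–2 s: ½(9 + 11)(2) = 20 cm/s
2–4 s: ½(11 + 8)(2) = 19 cm/s
4–9 s: ½(8 + 4)(5) = 30 cm/s
9–14 s: ½(4 + -9)(5) = -12.5 cm/s
Δv = 56.5 cm/s, so v(14) = -6 + (56.5) = 50.5 cm/s.

50.5 cm/s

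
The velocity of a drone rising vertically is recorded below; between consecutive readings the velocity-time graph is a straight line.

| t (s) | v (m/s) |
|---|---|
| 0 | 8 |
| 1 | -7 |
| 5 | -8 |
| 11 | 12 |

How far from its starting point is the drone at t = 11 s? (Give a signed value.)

-17.5 m

Displacement is the signed area under the v-t curve.
0–1 s: ½(8 + -7)(1) = 0.5 m
1–5 s: ½(-7 + -8)(4) = -30 m
5–11 s: ½(-8 + 12)(6) = 12 m
Net displacement = -17.5 m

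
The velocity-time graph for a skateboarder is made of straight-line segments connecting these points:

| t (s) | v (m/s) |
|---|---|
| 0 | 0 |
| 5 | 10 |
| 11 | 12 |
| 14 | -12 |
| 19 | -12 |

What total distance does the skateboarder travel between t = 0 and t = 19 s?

Total distance travelled is ∫|v| dt — sum the magnitudes of each area piece.
0–5 s: |½(0 + 10)(5)| = 25 m
5–11 s: |½(10 + 12)(6)| = 66 m
11–14 s: v = 0 at t = 12.5 s; triangle areas 9 + 9 = 18 m
14–19 s: |-12| × 5 = 60 m
Total distance = 169 m

169 m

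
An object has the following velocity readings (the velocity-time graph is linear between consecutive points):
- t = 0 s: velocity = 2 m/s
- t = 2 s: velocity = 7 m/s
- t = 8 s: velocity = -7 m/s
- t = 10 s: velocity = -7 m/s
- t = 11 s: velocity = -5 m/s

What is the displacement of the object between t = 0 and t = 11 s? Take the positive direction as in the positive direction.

Net displacement equals the area under the velocity-time graph (areas below the axis count negative).
0–2 s: ½(2 + 7)(2) = 9 m
2–8 s: ½(7 + -7)(6) = 0 m
8–10 s: -7 × 2 = -14 m
10–11 s: ½(-7 + -5)(1) = -6 m
Net displacement = -11 m

-11 m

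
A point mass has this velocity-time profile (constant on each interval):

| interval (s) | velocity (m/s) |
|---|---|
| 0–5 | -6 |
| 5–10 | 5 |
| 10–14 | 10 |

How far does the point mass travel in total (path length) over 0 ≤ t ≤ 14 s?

95 m

Distance (not displacement) is the total path length: add the absolute areas under v-t.
0–5 s: |-6| × 5 = 30 m
5–10 s: |5| × 5 = 25 m
10–14 s: |10| × 4 = 40 m
Total distance = 95 m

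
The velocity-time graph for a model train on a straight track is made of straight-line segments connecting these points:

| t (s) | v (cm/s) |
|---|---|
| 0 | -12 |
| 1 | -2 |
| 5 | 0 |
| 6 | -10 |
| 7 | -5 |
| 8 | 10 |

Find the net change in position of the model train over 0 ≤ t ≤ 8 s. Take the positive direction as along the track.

Net displacement equals the area under the velocity-time graph (areas below the axis count negative).
0–1 s: ½(-12 + -2)(1) = -7 cm
1–5 s: ½(-2 + 0)(4) = -4 cm
5–6 s: ½(0 + -10)(1) = -5 cm
6–7 s: ½(-10 + -5)(1) = -7.5 cm
7–8 s: ½(-5 + 10)(1) = 2.5 cm
Net displacement = -21 cm

-21 cm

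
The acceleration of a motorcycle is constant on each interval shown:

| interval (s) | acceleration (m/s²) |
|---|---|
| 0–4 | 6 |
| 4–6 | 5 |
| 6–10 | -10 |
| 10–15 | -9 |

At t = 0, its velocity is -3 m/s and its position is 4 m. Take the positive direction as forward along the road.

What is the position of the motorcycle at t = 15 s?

On each constant-a segment, Δv = aΔt and Δx = v₀Δt + ½aΔt²; chain segment to segment.
0–4 s: v starts -3 m/s; Δx = -3·4 + ½·6·4² = 36 m; v ends 21 m/s.
4–6 s: v starts 21 m/s; Δx = 21·2 + ½·5·2² = 52 m; v ends 31 m/s.
6–10 s: v starts 31 m/s; Δx = 31·4 + ½·-10·4² = 44 m; v ends -9 m/s.
10–15 s: v starts -9 m/s; Δx = -9·5 + ½·-9·5² = -157.5 m; v ends -54 m/s.
x(15) = 4 + Σ Δx = -21.5 m.

-21.5 m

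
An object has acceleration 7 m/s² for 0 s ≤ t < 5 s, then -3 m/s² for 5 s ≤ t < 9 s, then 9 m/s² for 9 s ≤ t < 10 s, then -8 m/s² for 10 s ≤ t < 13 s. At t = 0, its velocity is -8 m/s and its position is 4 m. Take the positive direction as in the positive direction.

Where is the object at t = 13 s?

On each constant-a segment, Δv = aΔt and Δx = v₀Δt + ½aΔt²; chain segment to segment.
0–5 s: v starts -8 m/s; Δx = -8·5 + ½·7·5² = 47.5 m; v ends 27 m/s.
5–9 s: v starts 27 m/s; Δx = 27·4 + ½·-3·4² = 84 m; v ends 15 m/s.
9–10 s: v starts 15 m/s; Δx = 15·1 + ½·9·1² = 19.5 m; v ends 24 m/s.
10–13 s: v starts 24 m/s; Δx = 24·3 + ½·-8·3² = 36 m; v ends 0 m/s.
x(13) = 4 + Σ Δx = 191 m.

191 m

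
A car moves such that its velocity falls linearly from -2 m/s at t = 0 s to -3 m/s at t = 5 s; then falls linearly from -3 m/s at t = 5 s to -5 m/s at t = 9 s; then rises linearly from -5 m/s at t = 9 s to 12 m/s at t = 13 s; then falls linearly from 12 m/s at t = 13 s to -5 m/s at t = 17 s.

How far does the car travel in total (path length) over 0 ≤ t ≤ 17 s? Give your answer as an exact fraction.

2321/34 m

Distance (not displacement) is the total path length: add the absolute areas under v-t.
0–5 s: |½(-2 + -3)(5)| = 12.5 m
5–9 s: |½(-3 + -5)(4)| = 16 m
9–13 s: v = 0 at t = 173/17 s; triangle areas 50/17 + 288/17 = 338/17 m
13–17 s: v = 0 at t = 269/17 s; triangle areas 288/17 + 50/17 = 338/17 m
Total distance = 2321/34 m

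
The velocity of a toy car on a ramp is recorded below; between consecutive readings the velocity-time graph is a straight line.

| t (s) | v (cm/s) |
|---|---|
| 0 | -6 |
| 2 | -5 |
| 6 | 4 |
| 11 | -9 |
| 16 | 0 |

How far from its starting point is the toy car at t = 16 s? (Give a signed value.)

Net displacement equals the area under the velocity-time graph (areas below the axis count negative).
0–2 s: ½(-6 + -5)(2) = -11 cm
2–6 s: ½(-5 + 4)(4) = -2 cm
6–11 s: ½(4 + -9)(5) = -12.5 cm
11–16 s: ½(-9 + 0)(5) = -22.5 cm
Net displacement = -48 cm

-48 cm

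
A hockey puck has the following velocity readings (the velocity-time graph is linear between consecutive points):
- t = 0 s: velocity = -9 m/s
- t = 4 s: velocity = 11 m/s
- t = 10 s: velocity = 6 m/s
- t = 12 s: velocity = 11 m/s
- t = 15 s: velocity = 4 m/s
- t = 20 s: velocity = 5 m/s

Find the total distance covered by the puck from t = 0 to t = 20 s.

Total distance travelled is ∫|v| dt — sum the magnitudes of each area piece.
0–4 s: v = 0 at t = 1.8 s; triangle areas 8.1 + 12.1 = 20.2 m
4–10 s: |½(11 + 6)(6)| = 51 m
10–12 s: |½(6 + 11)(2)| = 17 m
12–15 s: |½(11 + 4)(3)| = 22.5 m
15–20 s: |½(4 + 5)(5)| = 22.5 m
Total distance = 133.2 m

133.2 m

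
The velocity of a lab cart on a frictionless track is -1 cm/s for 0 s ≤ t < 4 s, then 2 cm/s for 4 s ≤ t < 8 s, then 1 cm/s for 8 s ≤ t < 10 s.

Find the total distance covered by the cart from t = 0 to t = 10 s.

Distance (not displacement) is the total path length: add the absolute areas under v-t.
0–4 s: |-1| × 4 = 4 cm
4–8 s: |2| × 4 = 8 cm
8–10 s: |1| × 2 = 2 cm
Total distance = 14 cm

14 cm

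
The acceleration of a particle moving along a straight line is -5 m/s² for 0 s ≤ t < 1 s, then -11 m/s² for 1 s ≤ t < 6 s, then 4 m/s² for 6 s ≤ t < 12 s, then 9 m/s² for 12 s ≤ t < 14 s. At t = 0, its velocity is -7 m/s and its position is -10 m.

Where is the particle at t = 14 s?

-615 m

On each constant-a segment, Δv = aΔt and Δx = v₀Δt + ½aΔt²; chain segment to segment.
0–1 s: v starts -7 m/s; Δx = -7·1 + ½·-5·1² = -9.5 m; v ends -12 m/s.
1–6 s: v starts -12 m/s; Δx = -12·5 + ½·-11·5² = -197.5 m; v ends -67 m/s.
6–12 s: v starts -67 m/s; Δx = -67·6 + ½·4·6² = -330 m; v ends -43 m/s.
12–14 s: v starts -43 m/s; Δx = -43·2 + ½·9·2² = -68 m; v ends -25 m/s.
x(14) = -10 + Σ Δx = -615 m.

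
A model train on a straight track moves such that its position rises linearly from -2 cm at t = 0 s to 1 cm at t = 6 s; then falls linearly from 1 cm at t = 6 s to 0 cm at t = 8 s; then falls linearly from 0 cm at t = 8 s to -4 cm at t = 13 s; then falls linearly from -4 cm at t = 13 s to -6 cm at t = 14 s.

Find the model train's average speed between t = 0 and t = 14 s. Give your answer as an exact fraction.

Average speed = (total path length)/(elapsed time); on a piecewise-linear x-t graph the path length is Σ|Δx|.
0–6 s: |Δx| = |1 − -2| = 3 cm
6–8 s: |Δx| = |0 − 1| = 1 cm
8–13 s: |Δx| = |-4 − 0| = 4 cm
13–14 s: |Δx| = |-6 − -4| = 2 cm
Total path = 10 cm; average speed = 10/14 = 5/7 cm/s.

5/7 cm/s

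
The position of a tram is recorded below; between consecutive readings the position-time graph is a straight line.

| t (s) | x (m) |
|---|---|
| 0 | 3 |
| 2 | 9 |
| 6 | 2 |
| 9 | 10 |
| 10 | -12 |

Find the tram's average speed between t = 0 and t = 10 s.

Average speed = (total path length)/(elapsed time); on a piecewise-linear x-t graph the path length is Σ|Δx|.
0–2 s: |Δx| = |9 − 3| = 6 m
2–6 s: |Δx| = |2 − 9| = 7 m
6–9 s: |Δx| = |10 − 2| = 8 m
9–10 s: |Δx| = |-12 − 10| = 22 m
Total path = 43 m; average speed = 43/10 = 4.3 m/s.

4.3 m/s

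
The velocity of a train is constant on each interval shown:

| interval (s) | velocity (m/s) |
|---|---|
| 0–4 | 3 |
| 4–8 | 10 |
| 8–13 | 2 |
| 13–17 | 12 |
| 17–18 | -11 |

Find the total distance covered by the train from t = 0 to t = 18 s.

Total distance travelled is ∫|v| dt — sum the magnitudes of each area piece.
0–4 s: |3| × 4 = 12 m
4–8 s: |10| × 4 = 40 m
8–13 s: |2| × 5 = 10 m
13–17 s: |12| × 4 = 48 m
17–18 s: |-11| × 1 = 11 m
Total distance = 121 m

121 m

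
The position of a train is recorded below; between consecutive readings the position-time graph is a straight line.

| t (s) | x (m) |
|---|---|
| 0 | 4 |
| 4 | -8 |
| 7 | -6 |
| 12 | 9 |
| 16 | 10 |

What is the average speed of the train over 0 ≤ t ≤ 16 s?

Average speed = (total path length)/(elapsed time); on a piecewise-linear x-t graph the path length is Σ|Δx|.
0–4 s: |Δx| = |-8 − 4| = 12 m
4–7 s: |Δx| = |-6 − -8| = 2 m
7–12 s: |Δx| = |9 − -6| = 15 m
12–16 s: |Δx| = |10 − 9| = 1 m
Total path = 30 m; average speed = 30/16 = 1.875 m/s.

1.875 m/s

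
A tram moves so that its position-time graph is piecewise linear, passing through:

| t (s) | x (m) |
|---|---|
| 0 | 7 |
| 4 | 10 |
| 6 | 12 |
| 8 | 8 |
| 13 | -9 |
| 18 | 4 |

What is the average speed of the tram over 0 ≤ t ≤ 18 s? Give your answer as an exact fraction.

Average speed = (total path length)/(elapsed time); on a piecewise-linear x-t graph the path length is Σ|Δx|.
0–4 s: |Δx| = |10 − 7| = 3 m
4–6 s: |Δx| = |12 − 10| = 2 m
6–8 s: |Δx| = |8 − 12| = 4 m
8–13 s: |Δx| = |-9 − 8| = 17 m
13–18 s: |Δx| = |4 − -9| = 13 m
Total path = 39 m; average speed = 39/18 = 13/6 m/s.

13/6 m/s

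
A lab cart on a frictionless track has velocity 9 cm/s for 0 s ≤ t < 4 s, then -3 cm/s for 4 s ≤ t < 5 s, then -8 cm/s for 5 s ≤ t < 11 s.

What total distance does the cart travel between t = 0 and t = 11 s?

Distance (not displacement) is the total path length: add the absolute areas under v-t.
0–4 s: |9| × 4 = 36 cm
4–5 s: |-3| × 1 = 3 cm
5–11 s: |-8| × 6 = 48 cm
Total distance = 87 cm

87 cm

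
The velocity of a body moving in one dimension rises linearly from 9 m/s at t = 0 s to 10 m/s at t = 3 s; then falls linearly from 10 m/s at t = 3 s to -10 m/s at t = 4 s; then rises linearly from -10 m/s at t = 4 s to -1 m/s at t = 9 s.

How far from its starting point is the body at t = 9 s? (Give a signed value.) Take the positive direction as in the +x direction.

1 m

Displacement is the signed area under the v-t curve.
0–3 s: ½(9 + 10)(3) = 28.5 m
3–4 s: ½(10 + -10)(1) = 0 m
4–9 s: ½(-10 + -1)(5) = -27.5 m
Net displacement = 1 m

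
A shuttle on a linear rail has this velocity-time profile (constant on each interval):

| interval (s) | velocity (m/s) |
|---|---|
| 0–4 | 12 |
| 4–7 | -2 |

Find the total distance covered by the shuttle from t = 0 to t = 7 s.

Total distance travelled is ∫|v| dt — sum the magnitudes of each area piece.
0–4 s: |12| × 4 = 48 m
4–7 s: |-2| × 3 = 6 m
Total distance = 54 m

54 m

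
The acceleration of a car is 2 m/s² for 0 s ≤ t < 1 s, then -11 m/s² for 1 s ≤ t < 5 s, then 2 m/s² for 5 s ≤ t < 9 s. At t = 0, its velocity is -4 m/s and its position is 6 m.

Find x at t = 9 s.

-261 m

On each constant-a segment, Δv = aΔt and Δx = v₀Δt + ½aΔt²; chain segment to segment.
0–1 s: v starts -4 m/s; Δx = -4·1 + ½·2·1² = -3 m; v ends -2 m/s.
1–5 s: v starts -2 m/s; Δx = -2·4 + ½·-11·4² = -96 m; v ends -46 m/s.
5–9 s: v starts -46 m/s; Δx = -46·4 + ½·2·4² = -168 m; v ends -38 m/s.
x(9) = 6 + Σ Δx = -261 m.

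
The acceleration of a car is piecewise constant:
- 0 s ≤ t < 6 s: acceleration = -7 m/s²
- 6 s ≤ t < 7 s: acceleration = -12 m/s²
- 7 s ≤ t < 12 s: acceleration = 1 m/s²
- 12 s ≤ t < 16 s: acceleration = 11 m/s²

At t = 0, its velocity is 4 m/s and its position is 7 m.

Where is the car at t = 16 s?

On each constant-a segment, Δv = aΔt and Δx = v₀Δt + ½aΔt²; chain segment to segment.
0–6 s: v starts 4 m/s; Δx = 4·6 + ½·-7·6² = -102 m; v ends -38 m/s.
6–7 s: v starts -38 m/s; Δx = -38·1 + ½·-12·1² = -44 m; v ends -50 m/s.
7–12 s: v starts -50 m/s; Δx = -50·5 + ½·1·5² = -237.5 m; v ends -45 m/s.
12–16 s: v starts -45 m/s; Δx = -45·4 + ½·11·4² = -92 m; v ends -1 m/s.
x(16) = 7 + Σ Δx = -468.5 m.

-468.5 m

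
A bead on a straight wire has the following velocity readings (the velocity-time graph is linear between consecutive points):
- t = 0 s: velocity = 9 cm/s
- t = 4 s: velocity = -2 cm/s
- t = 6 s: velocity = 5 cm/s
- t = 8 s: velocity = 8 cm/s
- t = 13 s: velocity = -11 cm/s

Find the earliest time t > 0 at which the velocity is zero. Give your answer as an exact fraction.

t = 36/11 s

v changes sign on 0–4 s (from 9 to -2); the graph is linear there, so v = 0 at t = 0 + (-9)·(4 − 0)/(-2 − 9) = 36/11 s.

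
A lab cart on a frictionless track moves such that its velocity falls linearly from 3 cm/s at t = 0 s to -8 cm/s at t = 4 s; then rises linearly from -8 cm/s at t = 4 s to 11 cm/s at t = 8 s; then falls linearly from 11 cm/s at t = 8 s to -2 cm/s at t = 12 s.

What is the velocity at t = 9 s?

On 8–12 s the graph is linear from 11 to -2 cm/s: v(9) = 11 + (-2 − 11)·(9 − 8)/(12 − 8) = 7.75 cm/s.

7.75 cm/s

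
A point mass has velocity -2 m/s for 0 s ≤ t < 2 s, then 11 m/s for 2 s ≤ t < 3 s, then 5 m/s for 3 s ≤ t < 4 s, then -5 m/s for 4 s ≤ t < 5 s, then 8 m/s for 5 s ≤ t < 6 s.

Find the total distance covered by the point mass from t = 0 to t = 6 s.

33 m

Distance (not displacement) is the total path length: add the absolute areas under v-t.
0–2 s: |-2| × 2 = 4 m
2–3 s: |11| × 1 = 11 m
3–4 s: |5| × 1 = 5 m
4–5 s: |-5| × 1 = 5 m
5–6 s: |8| × 1 = 8 m
Total distance = 33 m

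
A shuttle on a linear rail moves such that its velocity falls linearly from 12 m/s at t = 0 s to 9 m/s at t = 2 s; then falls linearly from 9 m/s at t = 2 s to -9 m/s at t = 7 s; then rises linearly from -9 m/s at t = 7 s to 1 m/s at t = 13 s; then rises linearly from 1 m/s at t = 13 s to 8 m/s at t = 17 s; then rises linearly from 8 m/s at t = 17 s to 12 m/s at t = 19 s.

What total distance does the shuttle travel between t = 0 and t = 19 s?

Total distance travelled is ∫|v| dt — sum the magnitudes of each area piece.
0–2 s: |½(12 + 9)(2)| = 21 m
2–7 s: v = 0 at t = 4.5 s; triangle areas 11.25 + 11.25 = 22.5 m
7–13 s: v = 0 at t = 12.4 s; triangle areas 24.3 + 0.3 = 24.6 m
13–17 s: |½(1 + 8)(4)| = 18 m
17–19 s: |½(8 + 12)(2)| = 20 m
Total distance = 106.1 m

106.1 m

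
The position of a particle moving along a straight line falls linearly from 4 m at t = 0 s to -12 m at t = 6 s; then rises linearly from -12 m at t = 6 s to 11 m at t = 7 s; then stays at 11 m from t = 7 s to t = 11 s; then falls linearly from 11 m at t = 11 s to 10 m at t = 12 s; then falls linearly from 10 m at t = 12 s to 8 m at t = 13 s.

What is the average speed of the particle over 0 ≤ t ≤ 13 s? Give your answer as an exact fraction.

Average speed = (total path length)/(elapsed time); on a piecewise-linear x-t graph the path length is Σ|Δx|.
0–6 s: |Δx| = |-12 − 4| = 16 m
6–7 s: |Δx| = |11 − -12| = 23 m
7–11 s: |Δx| = |11 − 11| = 0 m
11–12 s: |Δx| = |10 − 11| = 1 m
12–13 s: |Δx| = |8 − 10| = 2 m
Total path = 42 m; average speed = 42/13 = 42/13 m/s.

42/13 m/s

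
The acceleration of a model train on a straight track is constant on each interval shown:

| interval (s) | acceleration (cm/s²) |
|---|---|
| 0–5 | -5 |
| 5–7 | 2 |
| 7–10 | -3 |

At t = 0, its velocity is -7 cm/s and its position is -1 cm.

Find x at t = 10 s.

On each constant-a segment, Δv = aΔt and Δx = v₀Δt + ½aΔt²; chain segment to segment.
0–5 s: v starts -7 cm/s; Δx = -7·5 + ½·-5·5² = -97.5 cm; v ends -32 cm/s.
5–7 s: v starts -32 cm/s; Δx = -32·2 + ½·2·2² = -60 cm; v ends -28 cm/s.
7–10 s: v starts -28 cm/s; Δx = -28·3 + ½·-3·3² = -97.5 cm; v ends -37 cm/s.
x(10) = -1 + Σ Δx = -256 cm.

-256 cm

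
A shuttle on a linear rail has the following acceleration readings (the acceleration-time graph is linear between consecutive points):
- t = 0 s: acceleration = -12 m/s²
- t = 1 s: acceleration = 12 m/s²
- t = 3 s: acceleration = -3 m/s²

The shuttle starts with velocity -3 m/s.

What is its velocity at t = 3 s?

6 m/s

Δv equals the area under the a-t graph; then v = v₀ + Δv.
0–1 s: ½(-12 + 12)(1) = 0 m/s
1–3 s: ½(12 + -3)(2) = 9 m/s
Δv = 9 m/s, so v(3) = -3 + (9) = 6 m/s.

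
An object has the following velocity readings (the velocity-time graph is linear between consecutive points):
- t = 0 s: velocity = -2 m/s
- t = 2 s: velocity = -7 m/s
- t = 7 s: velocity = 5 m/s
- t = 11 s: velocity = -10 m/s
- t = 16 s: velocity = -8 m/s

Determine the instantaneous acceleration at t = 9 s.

Acceleration is the slope of the v-t graph on 7–11 s: (-10 − 5)/(11 − 7) = -3.75 m/s².

-3.75 m/s²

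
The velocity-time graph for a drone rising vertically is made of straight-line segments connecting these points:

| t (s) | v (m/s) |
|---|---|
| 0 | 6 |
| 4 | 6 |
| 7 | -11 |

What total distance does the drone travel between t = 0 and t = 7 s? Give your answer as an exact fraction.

1287/34 m

Distance (not displacement) is the total path length: add the absolute areas under v-t.
0–4 s: |6| × 4 = 24 m
4–7 s: v = 0 at t = 86/17 s; triangle areas 54/17 + 363/34 = 471/34 m
Total distance = 1287/34 m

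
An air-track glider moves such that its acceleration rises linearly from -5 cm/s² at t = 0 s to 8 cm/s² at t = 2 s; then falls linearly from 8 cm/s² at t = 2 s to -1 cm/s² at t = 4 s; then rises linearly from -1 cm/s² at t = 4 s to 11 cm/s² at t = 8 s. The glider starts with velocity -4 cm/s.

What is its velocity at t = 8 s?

26 cm/s

Δv equals the area under the a-t graph; then v = v₀ + Δv.
0–2 s: ½(-5 + 8)(2) = 3 cm/s
2–4 s: ½(8 + -1)(2) = 7 cm/s
4–8 s: ½(-1 + 11)(4) = 20 cm/s
Δv = 30 cm/s, so v(8) = -4 + (30) = 26 cm/s.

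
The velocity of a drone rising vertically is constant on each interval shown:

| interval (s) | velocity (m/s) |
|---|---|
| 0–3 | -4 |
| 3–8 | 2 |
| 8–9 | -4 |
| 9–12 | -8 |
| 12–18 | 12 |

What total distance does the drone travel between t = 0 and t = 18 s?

122 m

Distance (not displacement) is the total path length: add the absolute areas under v-t.
0–3 s: |-4| × 3 = 12 m
3–8 s: |2| × 5 = 10 m
8–9 s: |-4| × 1 = 4 m
9–12 s: |-8| × 3 = 24 m
12–18 s: |12| × 6 = 72 m
Total distance = 122 m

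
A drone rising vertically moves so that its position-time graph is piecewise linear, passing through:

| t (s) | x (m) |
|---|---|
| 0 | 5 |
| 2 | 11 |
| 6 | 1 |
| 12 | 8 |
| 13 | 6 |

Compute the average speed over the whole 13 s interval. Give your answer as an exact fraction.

Average speed = (total path length)/(elapsed time); on a piecewise-linear x-t graph the path length is Σ|Δx|.
0–2 s: |Δx| = |11 − 5| = 6 m
2–6 s: |Δx| = |1 − 11| = 10 m
6–12 s: |Δx| = |8 − 1| = 7 m
12–13 s: |Δx| = |6 − 8| = 2 m
Total path = 25 m; average speed = 25/13 = 25/13 m/s.

25/13 m/s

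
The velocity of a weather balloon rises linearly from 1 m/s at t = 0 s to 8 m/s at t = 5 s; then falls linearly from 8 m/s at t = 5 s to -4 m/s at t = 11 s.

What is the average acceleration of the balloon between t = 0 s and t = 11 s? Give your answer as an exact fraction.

-5/11 m/s²

Average acceleration = Δv/Δt = (-4 − 1)/(11 − 0) = -5/11 m/s².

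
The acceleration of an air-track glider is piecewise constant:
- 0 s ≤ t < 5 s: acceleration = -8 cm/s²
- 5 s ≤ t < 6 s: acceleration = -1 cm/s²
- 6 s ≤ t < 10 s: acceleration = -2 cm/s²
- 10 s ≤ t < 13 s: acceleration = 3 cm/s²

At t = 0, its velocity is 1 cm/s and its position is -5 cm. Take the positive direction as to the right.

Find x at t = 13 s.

On each constant-a segment, Δv = aΔt and Δx = v₀Δt + ½aΔt²; chain segment to segment.
0–5 s: v starts 1 cm/s; Δx = 1·5 + ½·-8·5² = -95 cm; v ends -39 cm/s.
5–6 s: v starts -39 cm/s; Δx = -39·1 + ½·-1·1² = -39.5 cm; v ends -40 cm/s.
6–10 s: v starts -40 cm/s; Δx = -40·4 + ½·-2·4² = -176 cm; v ends -48 cm/s.
10–13 s: v starts -48 cm/s; Δx = -48·3 + ½·3·3² = -130.5 cm; v ends -39 cm/s.
x(13) = -5 + Σ Δx = -446 cm.

-446 cm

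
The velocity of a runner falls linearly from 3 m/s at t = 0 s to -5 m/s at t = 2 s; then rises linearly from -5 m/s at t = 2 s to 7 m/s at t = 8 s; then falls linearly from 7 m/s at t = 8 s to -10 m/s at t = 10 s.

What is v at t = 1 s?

On 0–2 s the graph is linear from 3 to -5 m/s: v(1) = 3 + (-5 − 3)·(1 − 0)/(2 − 0) = -1 m/s.

-1 m/s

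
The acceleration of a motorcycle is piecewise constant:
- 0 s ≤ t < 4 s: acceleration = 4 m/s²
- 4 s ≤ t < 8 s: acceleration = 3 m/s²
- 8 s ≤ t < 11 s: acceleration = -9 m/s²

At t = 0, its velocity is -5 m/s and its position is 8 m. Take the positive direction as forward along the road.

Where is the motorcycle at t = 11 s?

On each constant-a segment, Δv = aΔt and Δx = v₀Δt + ½aΔt²; chain segment to segment.
0–4 s: v starts -5 m/s; Δx = -5·4 + ½·4·4² = 12 m; v ends 11 m/s.
4–8 s: v starts 11 m/s; Δx = 11·4 + ½·3·4² = 68 m; v ends 23 m/s.
8–11 s: v starts 23 m/s; Δx = 23·3 + ½·-9·3² = 28.5 m; v ends -4 m/s.
x(11) = 8 + Σ Δx = 116.5 m.

116.5 m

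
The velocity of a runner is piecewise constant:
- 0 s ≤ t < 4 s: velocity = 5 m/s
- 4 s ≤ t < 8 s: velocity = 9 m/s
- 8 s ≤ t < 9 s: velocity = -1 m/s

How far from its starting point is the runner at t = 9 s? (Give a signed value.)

55 m

Displacement is the signed area under the v-t curve.
0–4 s: 5 × 4 = 20 m
4–8 s: 9 × 4 = 36 m
8–9 s: -1 × 1 = -1 m
Net displacement = 55 m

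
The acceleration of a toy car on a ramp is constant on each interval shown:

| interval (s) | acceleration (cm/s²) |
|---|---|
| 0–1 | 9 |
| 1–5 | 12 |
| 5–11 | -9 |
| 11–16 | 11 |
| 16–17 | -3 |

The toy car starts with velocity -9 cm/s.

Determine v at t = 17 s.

46 cm/s

Δv equals the area under the a-t graph; then v = v₀ + Δv.
0–1 s: 9 × 1 = 9 cm/s
1–5 s: 12 × 4 = 48 cm/s
5–11 s: -9 × 6 = -54 cm/s
11–16 s: 11 × 5 = 55 cm/s
16–17 s: -3 × 1 = -3 cm/s
Δv = 55 cm/s, so v(17) = -9 + (55) = 46 cm/s.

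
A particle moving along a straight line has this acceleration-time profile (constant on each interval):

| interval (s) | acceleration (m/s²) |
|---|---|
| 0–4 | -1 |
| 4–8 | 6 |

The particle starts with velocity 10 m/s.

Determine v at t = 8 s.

30 m/s

Δv equals the area under the a-t graph; then v = v₀ + Δv.
0–4 s: -1 × 4 = -4 m/s
4–8 s: 6 × 4 = 24 m/s
Δv = 20 m/s, so v(8) = 10 + (20) = 30 m/s.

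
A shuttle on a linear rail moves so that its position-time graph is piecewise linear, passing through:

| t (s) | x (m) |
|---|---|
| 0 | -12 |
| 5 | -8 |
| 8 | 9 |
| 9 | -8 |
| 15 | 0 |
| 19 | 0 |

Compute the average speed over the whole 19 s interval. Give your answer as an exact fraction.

Average speed = (total path length)/(elapsed time); on a piecewise-linear x-t graph the path length is Σ|Δx|.
0–5 s: |Δx| = |-8 − -12| = 4 m
5–8 s: |Δx| = |9 − -8| = 17 m
8–9 s: |Δx| = |-8 − 9| = 17 m
9–15 s: |Δx| = |0 − -8| = 8 m
15–19 s: |Δx| = |0 − 0| = 0 m
Total path = 46 m; average speed = 46/19 = 46/19 m/s.

46/19 m/s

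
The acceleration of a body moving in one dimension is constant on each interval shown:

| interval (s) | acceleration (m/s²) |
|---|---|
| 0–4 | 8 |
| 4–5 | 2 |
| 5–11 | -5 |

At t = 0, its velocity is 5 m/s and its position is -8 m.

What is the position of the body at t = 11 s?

258 m

On each constant-a segment, Δv = aΔt and Δx = v₀Δt + ½aΔt²; chain segment to segment.
0–4 s: v starts 5 m/s; Δx = 5·4 + ½·8·4² = 84 m; v ends 37 m/s.
4–5 s: v starts 37 m/s; Δx = 37·1 + ½·2·1² = 38 m; v ends 39 m/s.
5–11 s: v starts 39 m/s; Δx = 39·6 + ½·-5·6² = 144 m; v ends 9 m/s.
x(11) = -8 + Σ Δx = 258 m.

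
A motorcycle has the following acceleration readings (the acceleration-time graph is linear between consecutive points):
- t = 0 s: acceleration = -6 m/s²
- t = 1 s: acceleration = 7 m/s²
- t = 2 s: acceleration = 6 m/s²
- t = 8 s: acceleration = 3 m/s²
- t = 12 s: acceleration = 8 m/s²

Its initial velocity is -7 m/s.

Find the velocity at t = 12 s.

Δv equals the area under the a-t graph; then v = v₀ + Δv.
0–1 s: ½(-6 + 7)(1) = 0.5 m/s
1–2 s: ½(7 + 6)(1) = 6.5 m/s
2–8 s: ½(6 + 3)(6) = 27 m/s
8–12 s: ½(3 + 8)(4) = 22 m/s
Δv = 56 m/s, so v(12) = -7 + (56) = 49 m/s.

49 m/s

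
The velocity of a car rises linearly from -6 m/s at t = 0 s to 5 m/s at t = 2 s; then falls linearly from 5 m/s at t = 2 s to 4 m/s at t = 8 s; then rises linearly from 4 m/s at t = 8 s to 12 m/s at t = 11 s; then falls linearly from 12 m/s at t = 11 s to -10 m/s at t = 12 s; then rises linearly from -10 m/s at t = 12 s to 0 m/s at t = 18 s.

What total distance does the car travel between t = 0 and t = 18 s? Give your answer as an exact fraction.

1013/11 m

Total distance travelled is ∫|v| dt — sum the magnitudes of each area piece.
0–2 s: v = 0 at t = 12/11 s; triangle areas 36/11 + 25/11 = 61/11 m
2–8 s: |½(5 + 4)(6)| = 27 m
8–11 s: |½(4 + 12)(3)| = 24 m
11–12 s: v = 0 at t = 127/11 s; triangle areas 36/11 + 25/11 = 61/11 m
12–18 s: |½(-10 + 0)(6)| = 30 m
Total distance = 1013/11 m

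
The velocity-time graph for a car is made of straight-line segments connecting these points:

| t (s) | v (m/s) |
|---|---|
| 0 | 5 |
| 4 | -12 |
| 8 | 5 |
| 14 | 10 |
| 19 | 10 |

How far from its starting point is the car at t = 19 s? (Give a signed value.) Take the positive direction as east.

67 m

Displacement is the signed area under the v-t curve.
0–4 s: ½(5 + -12)(4) = -14 m
4–8 s: ½(-12 + 5)(4) = -14 m
8–14 s: ½(5 + 10)(6) = 45 m
14–19 s: 10 × 5 = 50 m
Net displacement = 67 m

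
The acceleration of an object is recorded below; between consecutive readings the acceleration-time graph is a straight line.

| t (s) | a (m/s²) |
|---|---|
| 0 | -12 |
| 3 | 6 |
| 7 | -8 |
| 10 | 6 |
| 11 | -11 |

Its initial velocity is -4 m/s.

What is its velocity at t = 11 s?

Δv equals the area under the a-t graph; then v = v₀ + Δv.
0–3 s: ½(-12 + 6)(3) = -9 m/s
3–7 s: ½(6 + -8)(4) = -4 m/s
7–10 s: ½(-8 + 6)(3) = -3 m/s
10–11 s: ½(6 + -11)(1) = -2.5 m/s
Δv = -18.5 m/s, so v(11) = -4 + (-18.5) = -22.5 m/s.

-22.5 m/s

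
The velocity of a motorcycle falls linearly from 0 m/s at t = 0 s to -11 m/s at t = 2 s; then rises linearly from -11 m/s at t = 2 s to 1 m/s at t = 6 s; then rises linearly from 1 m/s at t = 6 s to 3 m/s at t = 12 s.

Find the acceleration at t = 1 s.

-5.5 m/s²

Acceleration is the slope of the v-t graph on 0–2 s: (-11 − 0)/(2 − 0) = -5.5 m/s².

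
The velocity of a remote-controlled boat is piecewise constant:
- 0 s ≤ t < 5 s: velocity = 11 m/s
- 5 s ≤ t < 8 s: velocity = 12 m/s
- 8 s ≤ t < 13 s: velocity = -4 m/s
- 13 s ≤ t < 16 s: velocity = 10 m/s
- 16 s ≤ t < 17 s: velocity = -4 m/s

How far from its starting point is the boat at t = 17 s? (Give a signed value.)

97 m

Displacement is the signed area under the v-t curve.
0–5 s: 11 × 5 = 55 m
5–8 s: 12 × 3 = 36 m
8–13 s: -4 × 5 = -20 m
13–16 s: 10 × 3 = 30 m
16–17 s: -4 × 1 = -4 m
Net displacement = 97 m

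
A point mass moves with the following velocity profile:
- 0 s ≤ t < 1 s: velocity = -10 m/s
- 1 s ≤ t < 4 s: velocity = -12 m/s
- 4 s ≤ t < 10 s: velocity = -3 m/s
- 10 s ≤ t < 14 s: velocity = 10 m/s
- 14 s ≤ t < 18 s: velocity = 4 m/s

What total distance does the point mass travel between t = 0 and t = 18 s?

120 m

Distance (not displacement) is the total path length: add the absolute areas under v-t.
0–1 s: |-10| × 1 = 10 m
1–4 s: |-12| × 3 = 36 m
4–10 s: |-3| × 6 = 18 m
10–14 s: |10| × 4 = 40 m
14–18 s: |4| × 4 = 16 m
Total distance = 120 m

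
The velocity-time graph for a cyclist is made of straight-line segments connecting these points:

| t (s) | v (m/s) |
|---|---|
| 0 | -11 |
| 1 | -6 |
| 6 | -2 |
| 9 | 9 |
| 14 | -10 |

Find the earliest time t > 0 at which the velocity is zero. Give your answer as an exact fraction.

v changes sign on 6–9 s (from -2 to 9); the graph is linear there, so v = 0 at t = 6 + (2)·(9 − 6)/(9 − -2) = 72/11 s.

t = 72/11 s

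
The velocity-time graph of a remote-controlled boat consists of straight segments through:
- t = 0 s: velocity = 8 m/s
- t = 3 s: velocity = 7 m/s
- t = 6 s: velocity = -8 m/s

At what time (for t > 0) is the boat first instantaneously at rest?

t = 4.4 s

v changes sign on 3–6 s (from 7 to -8); the graph is linear there, so v = 0 at t = 3 + (-7)·(6 − 3)/(-8 − 7) = 4.4 s.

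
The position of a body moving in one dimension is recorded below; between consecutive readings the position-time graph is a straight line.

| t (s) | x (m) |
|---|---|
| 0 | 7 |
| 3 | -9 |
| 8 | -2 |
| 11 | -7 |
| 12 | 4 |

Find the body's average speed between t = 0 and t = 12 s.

Average speed = (total path length)/(elapsed time); on a piecewise-linear x-t graph the path length is Σ|Δx|.
0–3 s: |Δx| = |-9 − 7| = 16 m
3–8 s: |Δx| = |-2 − -9| = 7 m
8–11 s: |Δx| = |-7 − -2| = 5 m
11–12 s: |Δx| = |4 − -7| = 11 m
Total path = 39 m; average speed = 39/12 = 3.25 m/s.

3.25 m/s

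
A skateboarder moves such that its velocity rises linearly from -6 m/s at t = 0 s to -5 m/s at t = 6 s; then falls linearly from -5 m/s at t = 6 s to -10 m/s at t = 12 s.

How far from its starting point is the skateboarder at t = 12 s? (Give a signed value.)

-78 m

Net displacement equals the area under the velocity-time graph (areas below the axis count negative).
0–6 s: ½(-6 + -5)(6) = -33 m
6–12 s: ½(-5 + -10)(6) = -45 m
Net displacement = -78 m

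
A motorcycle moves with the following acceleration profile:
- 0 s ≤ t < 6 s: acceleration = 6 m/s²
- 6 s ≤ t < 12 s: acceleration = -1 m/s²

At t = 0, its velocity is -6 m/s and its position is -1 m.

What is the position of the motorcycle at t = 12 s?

On each constant-a segment, Δv = aΔt and Δx = v₀Δt + ½aΔt²; chain segment to segment.
0–6 s: v starts -6 m/s; Δx = -6·6 + ½·6·6² = 72 m; v ends 30 m/s.
6–12 s: v starts 30 m/s; Δx = 30·6 + ½·-1·6² = 162 m; v ends 24 m/s.
x(12) = -1 + Σ Δx = 233 m.

233 m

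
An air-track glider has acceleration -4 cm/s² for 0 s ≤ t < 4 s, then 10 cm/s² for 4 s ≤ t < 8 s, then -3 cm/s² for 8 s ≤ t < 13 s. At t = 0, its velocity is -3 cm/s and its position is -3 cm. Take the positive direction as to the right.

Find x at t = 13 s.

24.5 cm

On each constant-a segment, Δv = aΔt and Δx = v₀Δt + ½aΔt²; chain segment to segment.
0–4 s: v starts -3 cm/s; Δx = -3·4 + ½·-4·4² = -44 cm; v ends -19 cm/s.
4–8 s: v starts -19 cm/s; Δx = -19·4 + ½·10·4² = 4 cm; v ends 21 cm/s.
8–13 s: v starts 21 cm/s; Δx = 21·5 + ½·-3·5² = 67.5 cm; v ends 6 cm/s.
x(13) = -3 + Σ Δx = 24.5 cm.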